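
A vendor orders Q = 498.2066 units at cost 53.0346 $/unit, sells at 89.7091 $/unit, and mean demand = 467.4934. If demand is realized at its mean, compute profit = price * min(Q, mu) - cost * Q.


Sales at mu = min(498.2066, 467.4934) = 467.4934
Revenue = 89.7091 * 467.4934 = 41938.4122
Total cost = 53.0346 * 498.2066 = 26422.1877
Profit = 41938.4122 - 26422.1877 = 15516.2244

15516.2244 $


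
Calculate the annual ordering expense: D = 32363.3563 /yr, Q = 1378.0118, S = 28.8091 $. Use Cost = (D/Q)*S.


Number of orders = D/Q = 23.4855
Cost = 23.4855 * 28.8091 = 676.5974

676.5974 $/yr


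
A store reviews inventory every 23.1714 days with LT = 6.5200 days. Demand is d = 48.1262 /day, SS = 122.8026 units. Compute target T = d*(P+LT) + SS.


P + LT = 29.6914
d*(P+LT) = 48.1262 * 29.6914 = 1428.9343
T = 1428.9343 + 122.8026 = 1551.7369

1551.7369 units


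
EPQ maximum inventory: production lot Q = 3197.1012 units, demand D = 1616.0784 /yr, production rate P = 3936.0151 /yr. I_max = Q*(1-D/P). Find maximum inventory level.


D/P = 0.4106
1 - D/P = 0.5894
I_max = 3197.1012 * 0.5894 = 1884.4116

1884.4116 units


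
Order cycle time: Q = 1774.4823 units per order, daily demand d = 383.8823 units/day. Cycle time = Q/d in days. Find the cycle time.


Cycle = 1774.4823 / 383.8823 = 4.6225

4.6225 days


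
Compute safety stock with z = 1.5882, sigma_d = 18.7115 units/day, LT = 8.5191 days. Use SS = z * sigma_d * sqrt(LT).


sqrt(LT) = sqrt(8.5191) = 2.9187
SS = 1.5882 * 18.7115 * 2.9187 = 86.7382

86.7382 units


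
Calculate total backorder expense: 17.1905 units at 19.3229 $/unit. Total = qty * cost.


Total = 17.1905 * 19.3229 = 332.1703

332.1703 $


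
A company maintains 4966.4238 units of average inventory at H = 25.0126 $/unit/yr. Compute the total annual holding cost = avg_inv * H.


Cost = 4966.4238 * 25.0126 = 124223.1719

124223.1719 $/yr


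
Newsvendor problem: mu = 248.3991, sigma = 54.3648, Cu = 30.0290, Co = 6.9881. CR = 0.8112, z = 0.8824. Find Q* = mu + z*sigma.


CR = Cu/(Cu+Co) = 30.0290/(30.0290+6.9881) = 0.8112
z = 0.8824
Q* = 248.3991 + 0.8824 * 54.3648 = 296.3706

296.3706 units


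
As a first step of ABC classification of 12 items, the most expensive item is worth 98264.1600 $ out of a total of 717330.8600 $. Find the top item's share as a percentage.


Top item = 98264.1600
Total = 717330.8600
Percentage = 98264.1600 / 717330.8600 * 100 = 13.6986

13.6986%


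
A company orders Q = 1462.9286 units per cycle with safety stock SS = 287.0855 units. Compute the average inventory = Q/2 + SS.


Q/2 = 731.4643
Avg = 731.4643 + 287.0855 = 1018.5498

1018.5498 units


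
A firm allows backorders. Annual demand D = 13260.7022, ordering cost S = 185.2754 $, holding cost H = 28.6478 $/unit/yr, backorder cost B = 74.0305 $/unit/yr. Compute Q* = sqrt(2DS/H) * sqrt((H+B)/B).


sqrt(2DS/H) = 414.1537
sqrt((H+B)/B) = 1.1777
Q* = 414.1537 * 1.1777 = 487.7480

487.7480 units


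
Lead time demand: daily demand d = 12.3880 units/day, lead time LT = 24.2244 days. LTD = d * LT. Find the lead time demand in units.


LTD = 12.3880 * 24.2244 = 300.0919

300.0919 units


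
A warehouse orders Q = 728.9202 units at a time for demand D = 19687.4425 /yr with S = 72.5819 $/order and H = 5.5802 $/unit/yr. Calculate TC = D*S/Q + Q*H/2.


Ordering cost = D*S/Q = 1960.3682
Holding cost = Q*H/2 = 2033.7603
TC = 1960.3682 + 2033.7603 = 3994.1285

3994.1285 $/yr


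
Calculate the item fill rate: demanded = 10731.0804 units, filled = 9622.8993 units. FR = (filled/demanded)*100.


FR = 9622.8993 / 10731.0804 * 100 = 89.6732

89.6732%


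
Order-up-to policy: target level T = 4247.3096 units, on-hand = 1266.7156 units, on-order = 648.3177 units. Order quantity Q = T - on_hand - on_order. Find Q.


Inventory position = OH + OO = 1266.7156 + 648.3177 = 1915.0333
Q = 4247.3096 - 1915.0333 = 2332.2763

2332.2763 units


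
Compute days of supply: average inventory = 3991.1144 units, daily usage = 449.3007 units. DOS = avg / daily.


DOS = 3991.1144 / 449.3007 = 8.8829

8.8829 days


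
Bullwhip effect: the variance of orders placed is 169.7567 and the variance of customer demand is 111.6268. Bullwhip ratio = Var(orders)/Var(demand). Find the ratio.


BW = 169.7567 / 111.6268 = 1.5208

1.5208


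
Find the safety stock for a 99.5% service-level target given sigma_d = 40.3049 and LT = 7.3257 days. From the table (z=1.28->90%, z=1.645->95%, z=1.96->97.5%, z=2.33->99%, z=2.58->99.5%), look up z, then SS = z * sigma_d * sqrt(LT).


From the table, SL = 99.5% corresponds to z = 2.58
sqrt(LT) = sqrt(7.3257) = 2.7066
SS = 2.58 * 40.3049 * 2.7066 = 281.4506

281.4506 units


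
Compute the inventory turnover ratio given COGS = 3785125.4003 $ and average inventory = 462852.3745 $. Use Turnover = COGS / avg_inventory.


Turnover = 3785125.4003 / 462852.3745 = 8.1778

8.1778


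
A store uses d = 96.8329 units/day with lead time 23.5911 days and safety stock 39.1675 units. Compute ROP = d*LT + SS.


d*LT = 96.8329 * 23.5911 = 2284.3946
ROP = 2284.3946 + 39.1675 = 2323.5621

2323.5621 units


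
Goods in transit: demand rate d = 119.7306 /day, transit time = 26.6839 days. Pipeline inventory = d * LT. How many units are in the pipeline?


Pipeline = 119.7306 * 26.6839 = 3194.8794

3194.8794 units


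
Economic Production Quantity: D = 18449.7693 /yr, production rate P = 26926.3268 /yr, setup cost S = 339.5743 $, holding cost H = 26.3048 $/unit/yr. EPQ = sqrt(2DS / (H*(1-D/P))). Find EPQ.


1 - D/P = 1 - 0.6852 = 0.3148
H*(1-D/P) = 8.2809
2DS = 12530134.9904
EPQ = sqrt(1513137.3301) = 1230.0965

1230.0965 units


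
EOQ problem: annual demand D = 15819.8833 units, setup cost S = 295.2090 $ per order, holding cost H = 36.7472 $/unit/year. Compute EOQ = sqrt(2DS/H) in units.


2*D*S = 2 * 15819.8833 * 295.2090 = 9340343.8582
2*D*S/H = 254178.3825
EOQ = sqrt(254178.3825) = 504.1611

504.1611 units


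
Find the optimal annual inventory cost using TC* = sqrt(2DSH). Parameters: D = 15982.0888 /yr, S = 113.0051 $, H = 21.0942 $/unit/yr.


2*D*S*H = 76194678.0493
TC* = sqrt(76194678.0493) = 8728.9563

8728.9563 $/yr


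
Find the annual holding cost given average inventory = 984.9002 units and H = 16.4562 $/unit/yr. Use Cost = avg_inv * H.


Cost = 984.9002 * 16.4562 = 16207.7147

16207.7147 $/yr


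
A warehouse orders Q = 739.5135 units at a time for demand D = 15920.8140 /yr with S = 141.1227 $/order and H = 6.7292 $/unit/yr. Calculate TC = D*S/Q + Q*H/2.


Ordering cost = D*S/Q = 3038.1978
Holding cost = Q*H/2 = 2488.1671
TC = 3038.1978 + 2488.1671 = 5526.3649

5526.3649 $/yr


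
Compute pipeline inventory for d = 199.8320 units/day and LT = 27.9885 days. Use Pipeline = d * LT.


Pipeline = 199.8320 * 27.9885 = 5592.9979

5592.9979 units


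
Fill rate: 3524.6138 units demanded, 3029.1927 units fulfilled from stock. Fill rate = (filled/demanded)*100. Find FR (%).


FR = 3029.1927 / 3524.6138 * 100 = 85.9440

85.9440%


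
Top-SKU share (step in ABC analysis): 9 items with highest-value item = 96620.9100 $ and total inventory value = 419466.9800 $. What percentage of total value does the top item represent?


Top item = 96620.9100
Total = 419466.9800
Percentage = 96620.9100 / 419466.9800 * 100 = 23.0342

23.0342%


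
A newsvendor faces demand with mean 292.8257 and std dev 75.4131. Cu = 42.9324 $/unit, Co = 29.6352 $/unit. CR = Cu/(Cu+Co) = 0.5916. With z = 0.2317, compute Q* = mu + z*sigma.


CR = Cu/(Cu+Co) = 42.9324/(42.9324+29.6352) = 0.5916
z = 0.2317
Q* = 292.8257 + 0.2317 * 75.4131 = 310.2989

310.2989 units


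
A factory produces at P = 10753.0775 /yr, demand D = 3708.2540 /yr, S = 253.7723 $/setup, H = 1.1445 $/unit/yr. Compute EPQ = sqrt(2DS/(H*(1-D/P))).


1 - D/P = 1 - 0.3449 = 0.6551
H*(1-D/P) = 0.7498
2DS = 1882104.2931
EPQ = sqrt(2510097.2470) = 1584.3286

1584.3286 units


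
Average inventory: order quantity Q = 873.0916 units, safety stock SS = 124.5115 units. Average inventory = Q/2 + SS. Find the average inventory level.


Q/2 = 436.5458
Avg = 436.5458 + 124.5115 = 561.0573

561.0573 units


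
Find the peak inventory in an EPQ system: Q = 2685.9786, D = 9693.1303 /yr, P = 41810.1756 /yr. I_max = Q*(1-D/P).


D/P = 0.2318
1 - D/P = 0.7682
I_max = 2685.9786 * 0.7682 = 2063.2704

2063.2704 units


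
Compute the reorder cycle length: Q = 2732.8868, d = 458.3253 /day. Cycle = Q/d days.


Cycle = 2732.8868 / 458.3253 = 5.9628

5.9628 days


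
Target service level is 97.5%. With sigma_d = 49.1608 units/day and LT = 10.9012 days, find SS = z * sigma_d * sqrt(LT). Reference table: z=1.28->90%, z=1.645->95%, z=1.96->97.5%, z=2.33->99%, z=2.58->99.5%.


From the table, SL = 97.5% corresponds to z = 1.96
sqrt(LT) = sqrt(10.9012) = 3.3017
SS = 1.96 * 49.1608 * 3.3017 = 318.1355

318.1355 units


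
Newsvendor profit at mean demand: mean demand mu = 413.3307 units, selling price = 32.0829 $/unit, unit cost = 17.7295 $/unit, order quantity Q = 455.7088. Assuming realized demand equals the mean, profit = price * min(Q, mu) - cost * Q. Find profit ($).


Sales at mu = min(455.7088, 413.3307) = 413.3307
Revenue = 32.0829 * 413.3307 = 13260.8475
Total cost = 17.7295 * 455.7088 = 8079.4892
Profit = 13260.8475 - 8079.4892 = 5181.3583

5181.3583 $


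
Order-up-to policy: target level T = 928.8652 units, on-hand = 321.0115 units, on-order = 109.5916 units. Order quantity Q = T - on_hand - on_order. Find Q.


Inventory position = OH + OO = 321.0115 + 109.5916 = 430.6031
Q = 928.8652 - 430.6031 = 498.2621

498.2621 units


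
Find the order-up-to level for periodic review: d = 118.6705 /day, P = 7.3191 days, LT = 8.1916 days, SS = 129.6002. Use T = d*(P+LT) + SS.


P + LT = 15.5107
d*(P+LT) = 118.6705 * 15.5107 = 1840.6625
T = 1840.6625 + 129.6002 = 1970.2627

1970.2627 units


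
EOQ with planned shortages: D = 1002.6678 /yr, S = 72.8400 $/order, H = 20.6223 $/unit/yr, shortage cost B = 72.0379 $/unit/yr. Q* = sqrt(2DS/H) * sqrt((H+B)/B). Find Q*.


sqrt(2DS/H) = 84.1608
sqrt((H+B)/B) = 1.1341
Q* = 84.1608 * 1.1341 = 95.4500

95.4500 units


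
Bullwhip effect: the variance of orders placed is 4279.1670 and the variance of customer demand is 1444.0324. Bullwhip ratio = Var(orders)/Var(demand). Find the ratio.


BW = 4279.1670 / 1444.0324 = 2.9633

2.9633


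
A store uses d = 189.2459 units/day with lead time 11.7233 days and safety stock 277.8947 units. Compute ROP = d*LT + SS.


d*LT = 189.2459 * 11.7233 = 2218.5865
ROP = 2218.5865 + 277.8947 = 2496.4812

2496.4812 units


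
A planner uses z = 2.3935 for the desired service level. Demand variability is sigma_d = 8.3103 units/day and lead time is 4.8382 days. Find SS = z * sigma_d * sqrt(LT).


sqrt(LT) = sqrt(4.8382) = 2.1996
SS = 2.3935 * 8.3103 * 2.1996 = 43.7514

43.7514 units


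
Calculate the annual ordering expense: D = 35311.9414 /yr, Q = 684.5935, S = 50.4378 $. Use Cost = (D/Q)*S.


Number of orders = D/Q = 51.5809
Cost = 51.5809 * 50.4378 = 2601.6266

2601.6266 $/yr


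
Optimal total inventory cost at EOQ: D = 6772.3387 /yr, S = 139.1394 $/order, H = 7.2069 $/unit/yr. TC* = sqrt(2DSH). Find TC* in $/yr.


2*D*S*H = 13582111.3919
TC* = sqrt(13582111.3919) = 3685.3916

3685.3916 $/yr


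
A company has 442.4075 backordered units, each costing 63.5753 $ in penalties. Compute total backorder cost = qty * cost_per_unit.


Total = 442.4075 * 63.5753 = 28126.1895

28126.1895 $


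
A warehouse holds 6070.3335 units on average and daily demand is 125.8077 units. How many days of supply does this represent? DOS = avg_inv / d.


DOS = 6070.3335 / 125.8077 = 48.2509

48.2509 days


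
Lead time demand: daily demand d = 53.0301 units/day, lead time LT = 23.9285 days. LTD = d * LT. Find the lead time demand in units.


LTD = 53.0301 * 23.9285 = 1268.9307

1268.9307 units


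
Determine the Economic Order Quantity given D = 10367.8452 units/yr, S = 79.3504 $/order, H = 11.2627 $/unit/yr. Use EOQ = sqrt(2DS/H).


2*D*S = 2 * 10367.8452 * 79.3504 = 1645385.3275
2*D*S/H = 146091.5524
EOQ = sqrt(146091.5524) = 382.2192

382.2192 units


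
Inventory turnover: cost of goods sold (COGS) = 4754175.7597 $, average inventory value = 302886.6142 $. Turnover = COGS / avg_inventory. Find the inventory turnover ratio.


Turnover = 4754175.7597 / 302886.6142 = 15.6962

15.6962


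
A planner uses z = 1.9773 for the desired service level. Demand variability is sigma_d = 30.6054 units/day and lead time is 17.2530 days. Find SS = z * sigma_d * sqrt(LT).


sqrt(LT) = sqrt(17.2530) = 4.1537
SS = 1.9773 * 30.6054 * 4.1537 = 251.3639

251.3639 units


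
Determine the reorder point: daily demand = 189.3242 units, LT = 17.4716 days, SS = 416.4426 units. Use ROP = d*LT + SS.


d*LT = 189.3242 * 17.4716 = 3307.7967
ROP = 3307.7967 + 416.4426 = 3724.2393

3724.2393 units


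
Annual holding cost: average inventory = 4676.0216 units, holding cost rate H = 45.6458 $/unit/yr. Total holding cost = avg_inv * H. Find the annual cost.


Cost = 4676.0216 * 45.6458 = 213440.7467

213440.7467 $/yr


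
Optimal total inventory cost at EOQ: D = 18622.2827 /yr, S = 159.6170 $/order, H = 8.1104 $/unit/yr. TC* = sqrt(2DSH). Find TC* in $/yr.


2*D*S*H = 48215239.5474
TC* = sqrt(48215239.5474) = 6943.7194

6943.7194 $/yr


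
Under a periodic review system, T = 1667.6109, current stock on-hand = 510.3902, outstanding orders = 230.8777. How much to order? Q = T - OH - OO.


Inventory position = OH + OO = 510.3902 + 230.8777 = 741.2679
Q = 1667.6109 - 741.2679 = 926.3430

926.3430 units


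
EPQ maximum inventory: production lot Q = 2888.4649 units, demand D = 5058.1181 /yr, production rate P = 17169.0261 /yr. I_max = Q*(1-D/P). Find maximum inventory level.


D/P = 0.2946
1 - D/P = 0.7054
I_max = 2888.4649 * 0.7054 = 2037.5024

2037.5024 units


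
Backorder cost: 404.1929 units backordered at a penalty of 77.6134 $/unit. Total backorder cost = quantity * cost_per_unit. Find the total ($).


Total = 404.1929 * 77.6134 = 31370.7852

31370.7852 $


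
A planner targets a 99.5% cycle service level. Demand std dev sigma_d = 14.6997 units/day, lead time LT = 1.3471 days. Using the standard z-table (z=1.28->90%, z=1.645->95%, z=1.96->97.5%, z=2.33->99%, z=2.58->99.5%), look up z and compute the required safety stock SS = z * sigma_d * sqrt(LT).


From the table, SL = 99.5% corresponds to z = 2.58
sqrt(LT) = sqrt(1.3471) = 1.1606
SS = 2.58 * 14.6997 * 1.1606 = 44.0178

44.0178 units


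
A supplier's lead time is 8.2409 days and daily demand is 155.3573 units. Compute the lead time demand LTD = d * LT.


LTD = 155.3573 * 8.2409 = 1280.2840

1280.2840 units


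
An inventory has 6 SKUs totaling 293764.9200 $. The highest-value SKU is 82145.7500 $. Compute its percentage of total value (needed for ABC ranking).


Top item = 82145.7500
Total = 293764.9200
Percentage = 82145.7500 / 293764.9200 * 100 = 27.9631

27.9631%


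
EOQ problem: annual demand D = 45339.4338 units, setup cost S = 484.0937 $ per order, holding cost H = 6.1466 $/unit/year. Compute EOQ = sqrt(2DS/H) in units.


2*D*S = 2 * 45339.4338 * 484.0937 = 43897068.5283
2*D*S/H = 7141682.9675
EOQ = sqrt(7141682.9675) = 2672.3927

2672.3927 units


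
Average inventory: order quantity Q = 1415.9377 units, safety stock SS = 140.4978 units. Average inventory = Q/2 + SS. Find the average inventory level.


Q/2 = 707.9688
Avg = 707.9688 + 140.4978 = 848.4666

848.4666 units


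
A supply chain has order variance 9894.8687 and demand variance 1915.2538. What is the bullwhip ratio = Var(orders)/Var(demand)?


BW = 9894.8687 / 1915.2538 = 5.1663

5.1663


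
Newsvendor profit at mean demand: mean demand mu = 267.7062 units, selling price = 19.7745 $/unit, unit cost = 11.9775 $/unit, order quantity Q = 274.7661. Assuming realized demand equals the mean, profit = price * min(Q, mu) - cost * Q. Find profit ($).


Sales at mu = min(274.7661, 267.7062) = 267.7062
Revenue = 19.7745 * 267.7062 = 5293.7563
Total cost = 11.9775 * 274.7661 = 3291.0110
Profit = 5293.7563 - 3291.0110 = 2002.7453

2002.7453 $


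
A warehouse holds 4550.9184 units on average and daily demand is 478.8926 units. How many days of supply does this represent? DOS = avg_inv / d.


DOS = 4550.9184 / 478.8926 = 9.5030

9.5030 days


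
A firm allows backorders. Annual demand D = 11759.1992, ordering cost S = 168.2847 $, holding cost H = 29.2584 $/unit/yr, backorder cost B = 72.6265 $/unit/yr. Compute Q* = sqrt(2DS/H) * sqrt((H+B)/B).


sqrt(2DS/H) = 367.7908
sqrt((H+B)/B) = 1.1844
Q* = 367.7908 * 1.1844 = 435.6204

435.6204 units


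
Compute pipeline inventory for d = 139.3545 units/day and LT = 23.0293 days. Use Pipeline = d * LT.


Pipeline = 139.3545 * 23.0293 = 3209.2366

3209.2366 units


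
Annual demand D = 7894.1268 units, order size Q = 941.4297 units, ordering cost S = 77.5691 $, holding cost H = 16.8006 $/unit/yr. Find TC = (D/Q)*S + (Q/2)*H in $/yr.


Ordering cost = D*S/Q = 650.4366
Holding cost = Q*H/2 = 7908.2919
TC = 650.4366 + 7908.2919 = 8558.7285

8558.7285 $/yr


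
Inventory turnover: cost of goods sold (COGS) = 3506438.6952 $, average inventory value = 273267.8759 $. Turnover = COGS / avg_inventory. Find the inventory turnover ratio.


Turnover = 3506438.6952 / 273267.8759 = 12.8315

12.8315


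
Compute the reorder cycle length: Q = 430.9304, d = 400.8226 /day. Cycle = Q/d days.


Cycle = 430.9304 / 400.8226 = 1.0751

1.0751 days


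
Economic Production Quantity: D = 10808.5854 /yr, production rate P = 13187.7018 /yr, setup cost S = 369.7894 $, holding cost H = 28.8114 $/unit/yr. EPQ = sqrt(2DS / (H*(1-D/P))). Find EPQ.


1 - D/P = 1 - 0.8196 = 0.1804
H*(1-D/P) = 5.1977
2DS = 7993800.6198
EPQ = sqrt(1537950.5706) = 1240.1414

1240.1414 units


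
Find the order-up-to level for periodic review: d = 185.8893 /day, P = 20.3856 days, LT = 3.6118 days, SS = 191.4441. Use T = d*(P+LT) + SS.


P + LT = 23.9974
d*(P+LT) = 185.8893 * 23.9974 = 4460.8599
T = 4460.8599 + 191.4441 = 4652.3040

4652.3040 units


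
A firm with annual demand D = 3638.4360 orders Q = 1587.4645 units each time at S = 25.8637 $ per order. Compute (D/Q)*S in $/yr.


Number of orders = D/Q = 2.2920
Cost = 2.2920 * 25.8637 = 59.2791

59.2791 $/yr


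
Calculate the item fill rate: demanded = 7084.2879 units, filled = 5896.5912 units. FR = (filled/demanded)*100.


FR = 5896.5912 / 7084.2879 * 100 = 83.2348

83.2348%


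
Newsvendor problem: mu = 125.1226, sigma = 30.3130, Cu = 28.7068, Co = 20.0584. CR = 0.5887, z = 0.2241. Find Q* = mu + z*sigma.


CR = Cu/(Cu+Co) = 28.7068/(28.7068+20.0584) = 0.5887
z = 0.2241
Q* = 125.1226 + 0.2241 * 30.3130 = 131.9157

131.9157 units


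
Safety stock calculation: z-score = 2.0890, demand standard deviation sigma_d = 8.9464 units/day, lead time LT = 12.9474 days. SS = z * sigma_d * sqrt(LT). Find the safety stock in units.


sqrt(LT) = sqrt(12.9474) = 3.5982
SS = 2.0890 * 8.9464 * 3.5982 = 67.2478

67.2478 units


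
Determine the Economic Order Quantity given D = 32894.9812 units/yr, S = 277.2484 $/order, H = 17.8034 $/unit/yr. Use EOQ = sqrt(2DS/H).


2*D*S = 2 * 32894.9812 * 277.2484 = 18240161.8115
2*D*S/H = 1024532.4944
EOQ = sqrt(1024532.4944) = 1012.1919

1012.1919 units


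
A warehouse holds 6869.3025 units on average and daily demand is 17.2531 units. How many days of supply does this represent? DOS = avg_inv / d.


DOS = 6869.3025 / 17.2531 = 398.1489

398.1489 days


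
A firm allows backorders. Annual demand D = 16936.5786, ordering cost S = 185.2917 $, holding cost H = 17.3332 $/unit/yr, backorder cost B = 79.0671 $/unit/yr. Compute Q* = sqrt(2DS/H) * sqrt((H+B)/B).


sqrt(2DS/H) = 601.7505
sqrt((H+B)/B) = 1.1042
Q* = 601.7505 * 1.1042 = 664.4430

664.4430 units


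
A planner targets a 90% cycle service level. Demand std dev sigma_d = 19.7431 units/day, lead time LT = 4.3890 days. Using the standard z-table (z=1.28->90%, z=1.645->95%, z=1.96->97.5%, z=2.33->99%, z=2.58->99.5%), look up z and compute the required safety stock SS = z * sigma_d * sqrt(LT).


From the table, SL = 90% corresponds to z = 1.28
sqrt(LT) = sqrt(4.3890) = 2.0950
SS = 1.28 * 19.7431 * 2.0950 = 52.9429

52.9429 units


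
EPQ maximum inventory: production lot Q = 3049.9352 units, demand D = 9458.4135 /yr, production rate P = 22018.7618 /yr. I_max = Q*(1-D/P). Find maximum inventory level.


D/P = 0.4296
1 - D/P = 0.5704
I_max = 3049.9352 * 0.5704 = 1739.8003

1739.8003 units


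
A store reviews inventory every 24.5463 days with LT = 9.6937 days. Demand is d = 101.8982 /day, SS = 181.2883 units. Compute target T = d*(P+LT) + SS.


P + LT = 34.2400
d*(P+LT) = 101.8982 * 34.2400 = 3488.9944
T = 3488.9944 + 181.2883 = 3670.2827

3670.2827 units


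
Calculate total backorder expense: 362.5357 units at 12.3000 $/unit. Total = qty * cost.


Total = 362.5357 * 12.3000 = 4459.1891

4459.1891 $


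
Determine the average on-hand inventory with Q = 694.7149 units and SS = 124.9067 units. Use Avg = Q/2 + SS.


Q/2 = 347.3574
Avg = 347.3574 + 124.9067 = 472.2641

472.2641 units


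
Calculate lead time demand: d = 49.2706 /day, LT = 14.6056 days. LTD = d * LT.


LTD = 49.2706 * 14.6056 = 719.6267

719.6267 units


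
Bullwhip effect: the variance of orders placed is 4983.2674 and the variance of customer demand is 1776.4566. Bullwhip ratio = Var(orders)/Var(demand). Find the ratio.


BW = 4983.2674 / 1776.4566 = 2.8052

2.8052


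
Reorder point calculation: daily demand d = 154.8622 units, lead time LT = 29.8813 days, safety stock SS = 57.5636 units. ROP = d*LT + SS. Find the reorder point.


d*LT = 154.8622 * 29.8813 = 4627.4839
ROP = 4627.4839 + 57.5636 = 4685.0475

4685.0475 units


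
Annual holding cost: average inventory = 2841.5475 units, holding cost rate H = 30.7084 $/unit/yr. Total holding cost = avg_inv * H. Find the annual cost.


Cost = 2841.5475 * 30.7084 = 87259.3772

87259.3772 $/yr


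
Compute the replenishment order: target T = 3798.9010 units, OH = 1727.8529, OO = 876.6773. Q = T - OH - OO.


Inventory position = OH + OO = 1727.8529 + 876.6773 = 2604.5302
Q = 3798.9010 - 2604.5302 = 1194.3708

1194.3708 units


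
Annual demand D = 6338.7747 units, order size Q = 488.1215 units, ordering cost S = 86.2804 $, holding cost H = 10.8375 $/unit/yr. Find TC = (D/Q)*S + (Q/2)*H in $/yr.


Ordering cost = D*S/Q = 1120.4424
Holding cost = Q*H/2 = 2645.0084
TC = 1120.4424 + 2645.0084 = 3765.4508

3765.4508 $/yr


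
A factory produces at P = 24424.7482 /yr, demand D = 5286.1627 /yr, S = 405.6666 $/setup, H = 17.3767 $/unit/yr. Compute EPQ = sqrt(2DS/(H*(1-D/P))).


1 - D/P = 1 - 0.2164 = 0.7836
H*(1-D/P) = 13.6159
2DS = 4288839.2991
EPQ = sqrt(314987.0716) = 561.2371

561.2371 units


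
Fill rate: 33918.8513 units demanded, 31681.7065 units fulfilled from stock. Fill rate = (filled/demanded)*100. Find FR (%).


FR = 31681.7065 / 33918.8513 * 100 = 93.4044

93.4044%


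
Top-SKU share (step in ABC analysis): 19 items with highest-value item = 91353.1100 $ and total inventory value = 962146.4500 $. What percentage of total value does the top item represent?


Top item = 91353.1100
Total = 962146.4500
Percentage = 91353.1100 / 962146.4500 * 100 = 9.4947

9.4947%


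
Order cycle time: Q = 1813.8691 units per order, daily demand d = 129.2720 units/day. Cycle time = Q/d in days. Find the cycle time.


Cycle = 1813.8691 / 129.2720 = 14.0314

14.0314 days


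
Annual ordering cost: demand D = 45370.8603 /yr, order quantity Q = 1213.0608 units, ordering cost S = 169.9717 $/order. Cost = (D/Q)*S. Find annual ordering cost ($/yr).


Number of orders = D/Q = 37.4020
Cost = 37.4020 * 169.9717 = 6357.2760

6357.2760 $/yr


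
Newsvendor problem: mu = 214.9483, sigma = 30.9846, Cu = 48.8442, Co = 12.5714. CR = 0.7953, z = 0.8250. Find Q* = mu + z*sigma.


CR = Cu/(Cu+Co) = 48.8442/(48.8442+12.5714) = 0.7953
z = 0.8250
Q* = 214.9483 + 0.8250 * 30.9846 = 240.5106

240.5106 units


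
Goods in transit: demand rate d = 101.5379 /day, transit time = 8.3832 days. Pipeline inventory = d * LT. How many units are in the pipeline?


Pipeline = 101.5379 * 8.3832 = 851.2125

851.2125 units


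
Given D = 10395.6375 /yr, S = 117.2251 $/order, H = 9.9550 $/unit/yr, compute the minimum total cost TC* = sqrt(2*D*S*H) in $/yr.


2*D*S*H = 24262916.2419
TC* = sqrt(24262916.2419) = 4925.7402

4925.7402 $/yr


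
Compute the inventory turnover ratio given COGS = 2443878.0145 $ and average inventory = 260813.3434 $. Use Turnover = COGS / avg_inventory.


Turnover = 2443878.0145 / 260813.3434 = 9.3702

9.3702


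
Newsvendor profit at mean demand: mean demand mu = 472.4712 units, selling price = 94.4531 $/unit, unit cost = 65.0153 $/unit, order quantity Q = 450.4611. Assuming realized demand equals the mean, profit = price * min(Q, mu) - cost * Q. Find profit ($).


Sales at mu = min(450.4611, 472.4712) = 450.4611
Revenue = 94.4531 * 450.4611 = 42547.4473
Total cost = 65.0153 * 450.4611 = 29286.8636
Profit = 42547.4473 - 29286.8636 = 13260.5838

13260.5838 $


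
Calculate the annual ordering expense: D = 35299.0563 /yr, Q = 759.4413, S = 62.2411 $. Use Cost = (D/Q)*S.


Number of orders = D/Q = 46.4803
Cost = 46.4803 * 62.2411 = 2892.9847

2892.9847 $/yr


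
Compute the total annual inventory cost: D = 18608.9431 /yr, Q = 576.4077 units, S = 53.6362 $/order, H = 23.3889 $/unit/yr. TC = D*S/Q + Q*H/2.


Ordering cost = D*S/Q = 1731.6094
Holding cost = Q*H/2 = 6740.7710
TC = 1731.6094 + 6740.7710 = 8472.3804

8472.3804 $/yr


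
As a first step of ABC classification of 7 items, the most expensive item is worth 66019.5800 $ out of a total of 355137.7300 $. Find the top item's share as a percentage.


Top item = 66019.5800
Total = 355137.7300
Percentage = 66019.5800 / 355137.7300 * 100 = 18.5899

18.5899%


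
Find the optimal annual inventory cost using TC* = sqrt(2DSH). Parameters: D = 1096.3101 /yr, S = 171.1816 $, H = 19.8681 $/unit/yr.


2*D*S*H = 7457217.8313
TC* = sqrt(7457217.8313) = 2730.7907

2730.7907 $/yr


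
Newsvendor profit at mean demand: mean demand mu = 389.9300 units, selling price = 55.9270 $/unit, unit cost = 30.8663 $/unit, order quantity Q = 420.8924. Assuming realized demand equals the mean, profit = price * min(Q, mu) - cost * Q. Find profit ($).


Sales at mu = min(420.8924, 389.9300) = 389.9300
Revenue = 55.9270 * 389.9300 = 21807.6151
Total cost = 30.8663 * 420.8924 = 12991.3911
Profit = 21807.6151 - 12991.3911 = 8816.2240

8816.2240 $


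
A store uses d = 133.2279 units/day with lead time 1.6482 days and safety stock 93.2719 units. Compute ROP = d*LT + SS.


d*LT = 133.2279 * 1.6482 = 219.5862
ROP = 219.5862 + 93.2719 = 312.8581

312.8581 units


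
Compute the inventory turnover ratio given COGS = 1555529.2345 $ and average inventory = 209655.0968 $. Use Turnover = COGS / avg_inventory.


Turnover = 1555529.2345 / 209655.0968 = 7.4195

7.4195


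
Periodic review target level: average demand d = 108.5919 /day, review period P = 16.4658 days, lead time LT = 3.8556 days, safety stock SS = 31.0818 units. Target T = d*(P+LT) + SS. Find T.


P + LT = 20.3214
d*(P+LT) = 108.5919 * 20.3214 = 2206.7394
T = 2206.7394 + 31.0818 = 2237.8212

2237.8212 units


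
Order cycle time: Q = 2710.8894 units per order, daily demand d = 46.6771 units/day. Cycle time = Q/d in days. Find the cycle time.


Cycle = 2710.8894 / 46.6771 = 58.0775

58.0775 days


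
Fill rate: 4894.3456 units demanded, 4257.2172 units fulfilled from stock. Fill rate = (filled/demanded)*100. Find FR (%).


FR = 4257.2172 / 4894.3456 * 100 = 86.9824

86.9824%


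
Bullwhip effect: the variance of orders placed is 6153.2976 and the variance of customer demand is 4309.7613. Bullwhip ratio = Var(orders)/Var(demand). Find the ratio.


BW = 6153.2976 / 4309.7613 = 1.4278

1.4278


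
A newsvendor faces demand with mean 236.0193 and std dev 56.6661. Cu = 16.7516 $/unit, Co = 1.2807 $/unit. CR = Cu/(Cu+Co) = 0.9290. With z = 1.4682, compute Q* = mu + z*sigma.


CR = Cu/(Cu+Co) = 16.7516/(16.7516+1.2807) = 0.9290
z = 1.4682
Q* = 236.0193 + 1.4682 * 56.6661 = 319.2165

319.2165 units


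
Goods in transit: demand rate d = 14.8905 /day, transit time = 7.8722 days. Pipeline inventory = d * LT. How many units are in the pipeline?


Pipeline = 14.8905 * 7.8722 = 117.2210

117.2210 units


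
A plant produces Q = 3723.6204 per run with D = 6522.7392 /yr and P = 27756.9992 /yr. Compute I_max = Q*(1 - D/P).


D/P = 0.2350
1 - D/P = 0.7650
I_max = 3723.6204 * 0.7650 = 2848.5905

2848.5905 units


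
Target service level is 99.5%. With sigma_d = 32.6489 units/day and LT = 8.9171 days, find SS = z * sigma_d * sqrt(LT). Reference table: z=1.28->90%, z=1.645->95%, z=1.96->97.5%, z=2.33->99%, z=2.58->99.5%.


From the table, SL = 99.5% corresponds to z = 2.58
sqrt(LT) = sqrt(8.9171) = 2.9862
SS = 2.58 * 32.6489 * 2.9862 = 251.5360

251.5360 units


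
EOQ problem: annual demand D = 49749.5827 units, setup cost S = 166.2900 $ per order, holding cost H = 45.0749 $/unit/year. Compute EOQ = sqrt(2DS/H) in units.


2*D*S = 2 * 49749.5827 * 166.2900 = 16545716.2144
2*D*S/H = 367071.6122
EOQ = sqrt(367071.6122) = 605.8644

605.8644 units


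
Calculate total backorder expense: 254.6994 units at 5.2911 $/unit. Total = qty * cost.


Total = 254.6994 * 5.2911 = 1347.6400

1347.6400 $


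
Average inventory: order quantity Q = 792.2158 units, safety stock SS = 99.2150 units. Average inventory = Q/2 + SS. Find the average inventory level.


Q/2 = 396.1079
Avg = 396.1079 + 99.2150 = 495.3229

495.3229 units


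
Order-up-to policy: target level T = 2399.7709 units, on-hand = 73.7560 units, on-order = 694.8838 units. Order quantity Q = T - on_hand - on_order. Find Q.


Inventory position = OH + OO = 73.7560 + 694.8838 = 768.6398
Q = 2399.7709 - 768.6398 = 1631.1311

1631.1311 units


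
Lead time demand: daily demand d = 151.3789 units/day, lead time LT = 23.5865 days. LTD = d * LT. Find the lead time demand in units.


LTD = 151.3789 * 23.5865 = 3570.4984

3570.4984 units


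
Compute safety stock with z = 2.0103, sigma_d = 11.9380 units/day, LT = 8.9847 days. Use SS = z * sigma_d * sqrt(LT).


sqrt(LT) = sqrt(8.9847) = 2.9974
SS = 2.0103 * 11.9380 * 2.9974 = 71.9357

71.9357 units


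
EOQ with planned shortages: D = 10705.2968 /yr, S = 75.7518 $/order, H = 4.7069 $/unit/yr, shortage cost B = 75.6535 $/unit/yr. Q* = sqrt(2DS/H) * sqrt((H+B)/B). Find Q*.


sqrt(2DS/H) = 587.0071
sqrt((H+B)/B) = 1.0306
Q* = 587.0071 * 1.0306 = 604.9923

604.9923 units


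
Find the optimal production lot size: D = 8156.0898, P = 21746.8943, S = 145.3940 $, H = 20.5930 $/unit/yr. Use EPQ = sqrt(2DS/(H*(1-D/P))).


1 - D/P = 1 - 0.3750 = 0.6250
H*(1-D/P) = 12.8697
2DS = 2371693.0408
EPQ = sqrt(184285.4036) = 429.2848

429.2848 units


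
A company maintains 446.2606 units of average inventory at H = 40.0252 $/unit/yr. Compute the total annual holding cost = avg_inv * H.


Cost = 446.2606 * 40.0252 = 17861.6698

17861.6698 $/yr


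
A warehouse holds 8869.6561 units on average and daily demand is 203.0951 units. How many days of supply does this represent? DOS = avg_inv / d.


DOS = 8869.6561 / 203.0951 = 43.6724

43.6724 days


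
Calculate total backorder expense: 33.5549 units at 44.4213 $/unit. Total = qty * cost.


Total = 33.5549 * 44.4213 = 1490.5523

1490.5523 $


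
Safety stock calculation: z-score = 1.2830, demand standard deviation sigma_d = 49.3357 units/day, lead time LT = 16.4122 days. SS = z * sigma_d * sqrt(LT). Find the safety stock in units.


sqrt(LT) = sqrt(16.4122) = 4.0512
SS = 1.2830 * 49.3357 * 4.0512 = 256.4315

256.4315 units


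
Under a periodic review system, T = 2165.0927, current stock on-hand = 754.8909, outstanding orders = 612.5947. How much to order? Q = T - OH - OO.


Inventory position = OH + OO = 754.8909 + 612.5947 = 1367.4856
Q = 2165.0927 - 1367.4856 = 797.6071

797.6071 units


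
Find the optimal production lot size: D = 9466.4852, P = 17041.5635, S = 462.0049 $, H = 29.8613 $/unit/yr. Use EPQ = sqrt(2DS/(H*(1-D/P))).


1 - D/P = 1 - 0.5555 = 0.4445
H*(1-D/P) = 13.2735
2DS = 8747125.0964
EPQ = sqrt(658990.1722) = 811.7821

811.7821 units


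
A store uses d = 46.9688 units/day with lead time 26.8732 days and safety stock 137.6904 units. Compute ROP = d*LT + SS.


d*LT = 46.9688 * 26.8732 = 1262.2020
ROP = 1262.2020 + 137.6904 = 1399.8924

1399.8924 units


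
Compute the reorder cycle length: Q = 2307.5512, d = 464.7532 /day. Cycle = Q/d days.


Cycle = 2307.5512 / 464.7532 = 4.9651

4.9651 days


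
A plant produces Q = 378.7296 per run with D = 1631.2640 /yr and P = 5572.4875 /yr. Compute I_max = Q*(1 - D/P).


D/P = 0.2927
1 - D/P = 0.7073
I_max = 378.7296 * 0.7073 = 267.8621

267.8621 units


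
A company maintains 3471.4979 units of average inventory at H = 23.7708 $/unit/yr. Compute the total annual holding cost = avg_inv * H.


Cost = 3471.4979 * 23.7708 = 82520.2823

82520.2823 $/yr


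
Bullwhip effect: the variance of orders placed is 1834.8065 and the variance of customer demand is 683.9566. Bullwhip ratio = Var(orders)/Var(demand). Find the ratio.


BW = 1834.8065 / 683.9566 = 2.6826

2.6826


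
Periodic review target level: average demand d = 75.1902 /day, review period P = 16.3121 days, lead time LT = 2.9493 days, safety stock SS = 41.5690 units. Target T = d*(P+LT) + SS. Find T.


P + LT = 19.2614
d*(P+LT) = 75.1902 * 19.2614 = 1448.2685
T = 1448.2685 + 41.5690 = 1489.8375

1489.8375 units


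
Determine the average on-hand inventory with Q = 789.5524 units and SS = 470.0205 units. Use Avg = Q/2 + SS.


Q/2 = 394.7762
Avg = 394.7762 + 470.0205 = 864.7967

864.7967 units


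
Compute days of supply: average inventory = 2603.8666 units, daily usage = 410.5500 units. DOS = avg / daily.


DOS = 2603.8666 / 410.5500 = 6.3424

6.3424 days


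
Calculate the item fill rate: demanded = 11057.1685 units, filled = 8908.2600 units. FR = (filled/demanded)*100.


FR = 8908.2600 / 11057.1685 * 100 = 80.5655

80.5655%


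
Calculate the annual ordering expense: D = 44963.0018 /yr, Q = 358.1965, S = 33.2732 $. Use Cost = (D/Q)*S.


Number of orders = D/Q = 125.5261
Cost = 125.5261 * 33.2732 = 4176.6543

4176.6543 $/yr


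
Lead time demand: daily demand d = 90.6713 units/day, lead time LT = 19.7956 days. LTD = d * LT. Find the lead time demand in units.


LTD = 90.6713 * 19.7956 = 1794.8928

1794.8928 units


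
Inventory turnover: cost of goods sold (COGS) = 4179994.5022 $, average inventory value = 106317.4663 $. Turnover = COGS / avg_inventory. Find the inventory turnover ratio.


Turnover = 4179994.5022 / 106317.4663 = 39.3162

39.3162


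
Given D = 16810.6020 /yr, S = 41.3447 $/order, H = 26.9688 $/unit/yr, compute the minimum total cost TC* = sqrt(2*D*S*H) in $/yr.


2*D*S*H = 37488212.1834
TC* = sqrt(37488212.1834) = 6122.7618

6122.7618 $/yr


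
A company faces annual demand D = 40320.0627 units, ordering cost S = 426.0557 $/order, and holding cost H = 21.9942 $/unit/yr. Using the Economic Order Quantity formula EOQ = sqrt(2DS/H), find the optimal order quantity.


2*D*S = 2 * 40320.0627 * 426.0557 = 34357185.0754
2*D*S/H = 1562102.0576
EOQ = sqrt(1562102.0576) = 1249.8408

1249.8408 units


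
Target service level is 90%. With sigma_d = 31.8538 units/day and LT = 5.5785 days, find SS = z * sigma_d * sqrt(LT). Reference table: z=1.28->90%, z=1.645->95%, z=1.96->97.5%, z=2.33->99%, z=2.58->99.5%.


From the table, SL = 90% corresponds to z = 1.28
sqrt(LT) = sqrt(5.5785) = 2.3619
SS = 1.28 * 31.8538 * 2.3619 = 96.3008

96.3008 units


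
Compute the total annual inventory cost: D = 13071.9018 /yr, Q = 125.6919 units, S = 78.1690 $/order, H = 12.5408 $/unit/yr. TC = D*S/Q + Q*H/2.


Ordering cost = D*S/Q = 8129.5413
Holding cost = Q*H/2 = 788.1385
TC = 8129.5413 + 788.1385 = 8917.6798

8917.6798 $/yr


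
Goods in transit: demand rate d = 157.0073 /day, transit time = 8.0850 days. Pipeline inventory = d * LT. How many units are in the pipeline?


Pipeline = 157.0073 * 8.0850 = 1269.4040

1269.4040 units


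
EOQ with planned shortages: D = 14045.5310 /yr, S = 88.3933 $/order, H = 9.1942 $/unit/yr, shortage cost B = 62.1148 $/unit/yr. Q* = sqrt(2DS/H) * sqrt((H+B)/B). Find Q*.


sqrt(2DS/H) = 519.6809
sqrt((H+B)/B) = 1.0715
Q* = 519.6809 * 1.0715 = 556.8156

556.8156 units


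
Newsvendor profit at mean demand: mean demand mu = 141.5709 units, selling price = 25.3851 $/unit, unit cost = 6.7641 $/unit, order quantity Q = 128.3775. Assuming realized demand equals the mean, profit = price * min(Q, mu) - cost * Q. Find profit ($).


Sales at mu = min(128.3775, 141.5709) = 128.3775
Revenue = 25.3851 * 128.3775 = 3258.8757
Total cost = 6.7641 * 128.3775 = 868.3582
Profit = 3258.8757 - 868.3582 = 2390.5174

2390.5174 $


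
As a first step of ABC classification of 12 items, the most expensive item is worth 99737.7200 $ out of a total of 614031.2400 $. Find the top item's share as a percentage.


Top item = 99737.7200
Total = 614031.2400
Percentage = 99737.7200 / 614031.2400 * 100 = 16.2431

16.2431%


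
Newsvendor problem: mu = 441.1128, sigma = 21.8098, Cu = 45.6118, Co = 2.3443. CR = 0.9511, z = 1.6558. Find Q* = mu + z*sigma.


CR = Cu/(Cu+Co) = 45.6118/(45.6118+2.3443) = 0.9511
z = 1.6558
Q* = 441.1128 + 1.6558 * 21.8098 = 477.2255

477.2255 units


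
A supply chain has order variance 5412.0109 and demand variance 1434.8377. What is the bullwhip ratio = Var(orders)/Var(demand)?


BW = 5412.0109 / 1434.8377 = 3.7719

3.7719


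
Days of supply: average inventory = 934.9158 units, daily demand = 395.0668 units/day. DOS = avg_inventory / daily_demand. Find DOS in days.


DOS = 934.9158 / 395.0668 = 2.3665

2.3665 days


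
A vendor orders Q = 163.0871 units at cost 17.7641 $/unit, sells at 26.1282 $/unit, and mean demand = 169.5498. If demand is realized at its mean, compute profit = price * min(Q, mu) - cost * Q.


Sales at mu = min(163.0871, 169.5498) = 163.0871
Revenue = 26.1282 * 163.0871 = 4261.1724
Total cost = 17.7641 * 163.0871 = 2897.0956
Profit = 4261.1724 - 2897.0956 = 1364.0768

1364.0768 $


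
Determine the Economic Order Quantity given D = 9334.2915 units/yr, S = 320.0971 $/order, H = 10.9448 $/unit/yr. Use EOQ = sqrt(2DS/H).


2*D*S = 2 * 9334.2915 * 320.0971 = 5975759.2794
2*D*S/H = 545990.7243
EOQ = sqrt(545990.7243) = 738.9119

738.9119 units


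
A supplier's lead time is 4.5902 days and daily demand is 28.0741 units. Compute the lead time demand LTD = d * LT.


LTD = 28.0741 * 4.5902 = 128.8657

128.8657 units


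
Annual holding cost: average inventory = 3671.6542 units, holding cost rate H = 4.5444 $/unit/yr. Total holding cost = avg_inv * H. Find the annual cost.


Cost = 3671.6542 * 4.5444 = 16685.4653

16685.4653 $/yr


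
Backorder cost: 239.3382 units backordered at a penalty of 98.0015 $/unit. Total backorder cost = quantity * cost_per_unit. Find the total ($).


Total = 239.3382 * 98.0015 = 23455.5026

23455.5026 $


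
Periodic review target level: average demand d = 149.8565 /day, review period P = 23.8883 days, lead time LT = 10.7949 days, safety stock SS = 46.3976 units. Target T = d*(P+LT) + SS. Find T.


P + LT = 34.6832
d*(P+LT) = 149.8565 * 34.6832 = 5197.5030
T = 5197.5030 + 46.3976 = 5243.9006

5243.9006 units
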